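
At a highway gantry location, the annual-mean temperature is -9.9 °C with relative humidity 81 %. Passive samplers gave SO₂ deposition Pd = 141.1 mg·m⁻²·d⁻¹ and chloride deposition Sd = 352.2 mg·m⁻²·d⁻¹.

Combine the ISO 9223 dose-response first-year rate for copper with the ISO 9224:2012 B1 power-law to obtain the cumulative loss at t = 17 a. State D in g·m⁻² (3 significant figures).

copper: T≤10 °C ⇒ hinge +0.126·(-9.9−10) = -2.5074
  sulphur-dioxide contribution → 0.1861 μm/a
  chloride contribution → 0.5677 μm/a
  ⇒ r_corr(copper) = 0.7537 μm/a
Long-term exponent b (ISO 9224 Table 2, B1) = 0.667
  D(17) = 0.7537 × 17^0.667 = 0.7537 × 6.618 = 4.988 μm
  Mass loss = 4.988 μm × 8.96 g/cm³ = 44.69 g·m⁻²

D(17) = 44.7 g·m⁻²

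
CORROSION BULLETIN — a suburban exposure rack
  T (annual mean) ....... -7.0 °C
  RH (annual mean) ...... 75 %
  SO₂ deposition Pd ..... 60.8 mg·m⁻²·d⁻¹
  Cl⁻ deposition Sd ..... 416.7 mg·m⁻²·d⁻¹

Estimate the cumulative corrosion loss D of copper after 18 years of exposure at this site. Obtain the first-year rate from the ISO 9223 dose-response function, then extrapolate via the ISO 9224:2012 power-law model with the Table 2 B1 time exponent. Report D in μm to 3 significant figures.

copper: T≤10 °C ⇒ hinge +0.126·(-7.0−10) = -2.1420
  Pd branch = 0.0053·Pd^0.26·e^(0.059·RH+f) = 0.1512 μm/a
  Sd branch = 0.01025·Sd^0.27·e^(0.036·RH+0.049·T) = 0.5517 μm/a
  sum: 0.1512 + 0.5517 → r_corr = 0.7029 μm/a
Long-term exponent b (ISO 9224 Table 2, B1) = 0.667
  D(18) = 0.7029 × 18^0.667 = 0.7029 × 6.875 = 4.832 μm

D(18) = 4.83 μm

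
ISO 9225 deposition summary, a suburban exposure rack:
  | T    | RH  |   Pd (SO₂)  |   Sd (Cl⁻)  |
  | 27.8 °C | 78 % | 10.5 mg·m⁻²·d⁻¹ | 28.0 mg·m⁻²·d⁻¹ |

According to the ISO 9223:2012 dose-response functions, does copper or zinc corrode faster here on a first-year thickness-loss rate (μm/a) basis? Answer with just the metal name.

copper: f(T) = -0.080·(T−10) [T>10 °C] = -1.4240
  Pd branch = 0.0053·Pd^0.26·e^(0.059·RH+f) = 0.2344 μm/a
  Cl⁻ term: 0.01025·28.0^0.27·exp(0.036·78+0.049·27.8) = 1.631
  r_corr = 0.2344 + 1.631 = 1.866 μm/a
zinc: f(T) = -0.071·(T−10) [T>10 °C] = -1.2638
  SO₂ term: 0.0129·10.5^0.44·exp(0.046·78-1.2638) = 0.3709
  Sd branch = 0.0175·Sd^0.57·e^(0.008·RH+0.085·T) = 2.318 μm/a
  r_corr = 0.3709 + 2.318 = 2.689 μm/a
Ordering by μm/a: zinc (2.69) > copper (1.87)

zinc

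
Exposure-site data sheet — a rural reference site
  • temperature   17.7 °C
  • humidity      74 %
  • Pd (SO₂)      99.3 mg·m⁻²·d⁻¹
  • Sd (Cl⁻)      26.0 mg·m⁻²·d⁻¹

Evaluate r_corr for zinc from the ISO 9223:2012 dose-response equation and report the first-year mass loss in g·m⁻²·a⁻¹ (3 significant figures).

zinc: T>10 °C ⇒ hinge -0.071·(17.7−10) = -0.5467
  sulphur-dioxide contribution → 1.699 μm/a
  chloride contribution → 0.9122 μm/a
  ⇒ r_corr(zinc) = 2.611 μm/a
Convert to mass loss: 2.611 μm/a × 7.14 g/cm³ = 18.64 g·m⁻²·a⁻¹

r_corr = 18.6 g·m⁻²·a⁻¹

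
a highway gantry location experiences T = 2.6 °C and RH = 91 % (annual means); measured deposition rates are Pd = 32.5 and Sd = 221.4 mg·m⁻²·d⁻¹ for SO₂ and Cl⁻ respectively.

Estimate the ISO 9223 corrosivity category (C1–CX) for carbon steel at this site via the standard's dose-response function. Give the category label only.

carbon steel: f(T) = +0.150·(T−10) [T≤10 °C] = -1.1100
  sulphur-dioxide contribution → 22 μm/a
  chloride contribution → 64.86 μm/a
  ⇒ r_corr(carbon steel) = 86.86 μm/a
86.9 μm/a falls in (80, 200] for carbon steel → category C5

C5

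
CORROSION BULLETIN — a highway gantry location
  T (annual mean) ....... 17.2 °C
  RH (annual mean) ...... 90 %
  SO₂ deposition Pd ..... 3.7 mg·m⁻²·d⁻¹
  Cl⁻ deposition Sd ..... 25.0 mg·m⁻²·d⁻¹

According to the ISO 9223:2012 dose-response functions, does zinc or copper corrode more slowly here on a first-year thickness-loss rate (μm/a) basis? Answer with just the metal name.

zinc

zinc: f(T) = -0.071·(T−10) [T>10 °C] = -0.5112
  SO₂ term: 0.0129·3.7^0.44·exp(0.046·90-0.5112) = 0.8641
  Cl⁻ term: 0.0175·25.0^0.57·exp(0.008·90+0.085·17.2) = 0.9716
  r_corr = 0.8641 + 0.9716 = 1.836 μm/a
copper: f(T) = -0.080·(T−10) [T>10 °C] = -0.5760
  SO₂ term: 0.0053·3.7^0.26·exp(0.059·90-0.5760) = 0.8471
  Cl⁻ term: 0.01025·25.0^0.27·exp(0.036·90+0.049·17.2) = 1.45
  sum: 0.8471 + 1.45 → r_corr = 2.297 μm/a
Ordering by μm/a: copper (2.3) > zinc (1.84)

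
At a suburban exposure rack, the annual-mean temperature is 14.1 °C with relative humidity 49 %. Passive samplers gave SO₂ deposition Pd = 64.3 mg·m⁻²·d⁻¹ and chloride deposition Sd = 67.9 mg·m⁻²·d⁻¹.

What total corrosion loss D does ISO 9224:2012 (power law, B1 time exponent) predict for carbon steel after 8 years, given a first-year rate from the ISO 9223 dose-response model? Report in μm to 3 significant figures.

carbon steel: f(T) = -0.054·(T−10) [T>10 °C] = -0.2214
  Pd branch = 1.77·Pd^0.52·e^(0.02·RH+f) = 32.94 μm/a
  Sd branch = 0.102·Sd^0.62·e^(0.033·RH+0.04·T) = 12.35 μm/a
  r_corr = 32.94 + 12.35 = 45.28 μm/a
Power-law: D(8) = r_corr · 8^0.523
  D(8) = 45.28 × 8^0.523 = 45.28 × 2.967 = 134.4 μm

D(8) = 134 μm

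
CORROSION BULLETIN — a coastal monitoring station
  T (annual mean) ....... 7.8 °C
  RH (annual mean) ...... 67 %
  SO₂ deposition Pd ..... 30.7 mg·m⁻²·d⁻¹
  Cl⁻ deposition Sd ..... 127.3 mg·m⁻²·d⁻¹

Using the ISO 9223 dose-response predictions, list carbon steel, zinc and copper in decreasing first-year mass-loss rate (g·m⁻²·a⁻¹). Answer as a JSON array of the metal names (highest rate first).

["carbon steel", "zinc", "copper"]

carbon steel: temperature factor f = +0.150·(-2.2) = -0.3300
  sulphur-dioxide contribution → 28.84 μm/a
  chloride contribution → 25.66 μm/a
  total first-year rate 54.5 μm/a
  mass loss = 54.5 μm/a × 7.85 g/cm³ = 427.8 g·m⁻²·a⁻¹
zinc: temperature factor f = +0.038·(-2.2) = -0.0836
  sulphur-dioxide contribution → 1.167 μm/a
  chloride contribution → 0.9194 μm/a
  total first-year rate 2.087 μm/a
  mass loss = 2.087 μm/a × 7.14 g/cm³ = 14.9 g·m⁻²·a⁻¹
copper: f(T) = +0.126·(T−10) [T≤10 °C] = -0.2772
  sulphur-dioxide contribution → 0.5097 μm/a
  chloride contribution → 0.6202 μm/a
  total first-year rate 1.13 μm/a
  mass loss = 1.13 μm/a × 8.96 g/cm³ = 10.12 g·m⁻²·a⁻¹
Ordering by g·m⁻²·a⁻¹: carbon steel (428) > zinc (14.9) > copper (10.1)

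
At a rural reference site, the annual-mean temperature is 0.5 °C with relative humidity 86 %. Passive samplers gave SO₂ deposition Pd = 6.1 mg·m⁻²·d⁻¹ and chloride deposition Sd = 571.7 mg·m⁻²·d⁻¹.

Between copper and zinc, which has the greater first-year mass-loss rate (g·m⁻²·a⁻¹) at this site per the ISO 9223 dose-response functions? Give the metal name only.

zinc

copper: temperature factor f = +0.126·(-9.5) = -1.1970
  sulphur-dioxide contribution → 0.4095 μm/a
  chloride contribution → 1.289 μm/a
  total first-year rate 1.699 μm/a
  mass loss = 1.699 μm/a × 8.96 g/cm³ = 15.22 g·m⁻²·a⁻¹
zinc: temperature factor f = +0.038·(-9.5) = -0.3610
  sulphur-dioxide contribution → 1.041 μm/a
  chloride contribution → 1.355 μm/a
  total first-year rate 2.396 μm/a
  mass loss = 2.396 μm/a × 7.14 g/cm³ = 17.11 g·m⁻²·a⁻¹
Ordering by g·m⁻²·a⁻¹: zinc (17.1) > copper (15.2)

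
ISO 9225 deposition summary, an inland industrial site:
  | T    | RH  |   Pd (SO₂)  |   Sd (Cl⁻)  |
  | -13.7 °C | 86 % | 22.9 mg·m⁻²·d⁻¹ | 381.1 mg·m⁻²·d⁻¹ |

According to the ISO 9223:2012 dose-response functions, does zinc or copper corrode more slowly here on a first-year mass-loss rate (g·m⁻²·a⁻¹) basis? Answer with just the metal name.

copper

zinc: temperature factor f = +0.038·(-23.7) = -0.9006
  sulphur-dioxide contribution → 1.086 μm/a
  chloride contribution → 0.3216 μm/a
  total first-year rate 1.408 μm/a
  mass loss = 1.408 μm/a × 7.14 g/cm³ = 10.05 g·m⁻²·a⁻¹
copper: f(T) = +0.126·(T−10) [T≤10 °C] = -2.9862
  sulphur-dioxide contribution → 0.09651 μm/a
  chloride contribution → 0.5763 μm/a
  total first-year rate 0.6728 μm/a
  mass loss = 0.6728 μm/a × 8.96 g/cm³ = 6.028 g·m⁻²·a⁻¹
Ordering by g·m⁻²·a⁻¹: zinc (10.1) > copper (6.03)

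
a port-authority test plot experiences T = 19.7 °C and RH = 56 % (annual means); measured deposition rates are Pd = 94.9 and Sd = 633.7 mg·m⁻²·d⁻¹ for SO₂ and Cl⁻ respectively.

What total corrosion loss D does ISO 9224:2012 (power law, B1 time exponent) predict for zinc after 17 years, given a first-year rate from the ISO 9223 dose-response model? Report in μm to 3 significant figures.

D(17) = 64.2 μm

zinc: T>10 °C ⇒ hinge -0.071·(19.7−10) = -0.6887
  sulphur-dioxide contribution → 0.6313 μm/a
  chloride contribution → 5.78 μm/a
  total first-year rate 6.411 μm/a
Long-term exponent b (ISO 9224 Table 2, B1) = 0.813
  D(17) = 6.411 × 17^0.813 = 6.411 × 10.01 = 64.16 μm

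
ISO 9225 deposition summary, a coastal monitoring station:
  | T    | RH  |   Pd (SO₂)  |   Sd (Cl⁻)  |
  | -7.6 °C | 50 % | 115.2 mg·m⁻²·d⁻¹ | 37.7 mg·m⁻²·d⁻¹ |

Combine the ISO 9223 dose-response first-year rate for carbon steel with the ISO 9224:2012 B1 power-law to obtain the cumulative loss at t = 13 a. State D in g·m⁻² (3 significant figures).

carbon steel: f(T) = +0.150·(T−10) [T≤10 °C] = -2.6400
  Pd branch = 1.77·Pd^0.52·e^(0.02·RH+f) = 4.052 μm/a
  Cl⁻ term: 0.102·37.7^0.62·exp(0.033·50+0.04·-7.6) = 3.72
  r_corr = 4.052 + 3.72 = 7.772 μm/a
Power-law: D(13) = r_corr · 13^0.523
  D(13) = 7.772 × 13^0.523 = 7.772 × 3.825 = 29.72 μm
  Mass loss = 29.72 μm × 7.85 g/cm³ = 233.3 g·m⁻²

D(13) = 233 g·m⁻²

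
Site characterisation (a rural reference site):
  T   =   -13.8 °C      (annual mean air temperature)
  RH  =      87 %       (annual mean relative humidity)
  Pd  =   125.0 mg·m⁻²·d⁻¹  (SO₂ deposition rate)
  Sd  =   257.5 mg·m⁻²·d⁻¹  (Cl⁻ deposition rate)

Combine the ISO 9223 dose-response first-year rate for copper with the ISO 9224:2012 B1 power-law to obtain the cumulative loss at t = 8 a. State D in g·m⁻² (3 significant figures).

copper: T≤10 °C ⇒ hinge +0.126·(-13.8−10) = -2.9988
  sulphur-dioxide contribution → 0.1572 μm/a
  chloride contribution → 0.5348 μm/a
  ⇒ r_corr(copper) = 0.6919 μm/a
Power-law: D(8) = r_corr · 8^0.667
  D(8) = 0.6919 × 8^0.667 = 0.6919 × 4.003 = 2.77 μm
  Mass loss = 2.77 μm × 8.96 g/cm³ = 24.82 g·m⁻²

D(8) = 24.8 g·m⁻²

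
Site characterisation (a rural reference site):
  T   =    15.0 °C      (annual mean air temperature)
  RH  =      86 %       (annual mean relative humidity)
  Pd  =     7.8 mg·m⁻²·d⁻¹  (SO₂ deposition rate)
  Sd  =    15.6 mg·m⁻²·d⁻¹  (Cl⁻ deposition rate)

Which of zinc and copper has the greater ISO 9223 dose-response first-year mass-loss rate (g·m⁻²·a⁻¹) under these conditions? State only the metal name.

copper

zinc: temperature factor f = -0.071·(5.0) = -0.3550
  Pd branch = 0.0129·Pd^0.44·e^(0.046·RH+f) = 1.167 μm/a
  Sd branch = 0.0175·Sd^0.57·e^(0.008·RH+0.085·T) = 0.5965 μm/a
  sum: 1.167 + 0.5965 → r_corr = 1.763 μm/a
  mass loss = 1.763 μm/a × 7.14 g/cm³ = 12.59 g·m⁻²·a⁻¹
copper: T>10 °C ⇒ hinge -0.080·(15.0−10) = -0.4000
  SO₂ term: 0.0053·7.8^0.26·exp(0.059·86-0.4000) = 0.9685
  Cl⁻ term: 0.01025·15.6^0.27·exp(0.036·86+0.049·15.0) = 0.9923
  sum: 0.9685 + 0.9923 → r_corr = 1.961 μm/a
  mass loss = 1.961 μm/a × 8.96 g/cm³ = 17.57 g·m⁻²·a⁻¹
Ordering by g·m⁻²·a⁻¹: copper (17.6) > zinc (12.6)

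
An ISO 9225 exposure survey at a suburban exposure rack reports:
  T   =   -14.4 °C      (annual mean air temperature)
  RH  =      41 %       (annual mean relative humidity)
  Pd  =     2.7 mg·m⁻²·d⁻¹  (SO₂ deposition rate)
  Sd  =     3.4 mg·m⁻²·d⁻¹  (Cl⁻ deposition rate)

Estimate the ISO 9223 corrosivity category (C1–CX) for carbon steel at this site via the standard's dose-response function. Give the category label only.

C1

carbon steel: T≤10 °C ⇒ hinge +0.150·(-14.4−10) = -3.6600
  SO₂ term: 1.77·2.7^0.52·exp(0.02·41-3.6600) = 0.1733
  Cl⁻ term: 0.102·3.4^0.62·exp(0.033·41+0.04·-14.4) = 0.4738
  sum: 0.1733 + 0.4738 → r_corr = 0.6471 μm/a
ISO 9223 Table 2 (carbon steel): 0 < 0.647 ≤ 1.3 μm/a ⇒ C1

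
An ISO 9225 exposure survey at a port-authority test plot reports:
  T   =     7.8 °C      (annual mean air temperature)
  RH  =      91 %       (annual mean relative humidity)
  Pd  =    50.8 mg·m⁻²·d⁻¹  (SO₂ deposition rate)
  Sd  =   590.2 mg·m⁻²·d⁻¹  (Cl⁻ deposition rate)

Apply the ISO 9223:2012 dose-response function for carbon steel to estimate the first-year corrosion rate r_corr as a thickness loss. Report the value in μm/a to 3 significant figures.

carbon steel: T≤10 °C ⇒ hinge +0.150·(7.8−10) = -0.3300
  Pd branch = 1.77·Pd^0.52·e^(0.02·RH+f) = 60.55 μm/a
  Sd branch = 0.102·Sd^0.62·e^(0.033·RH+0.04·T) = 146.7 μm/a
  sum: 60.55 + 146.7 → r_corr = 207.2 μm/a

r_corr = 207 μm/a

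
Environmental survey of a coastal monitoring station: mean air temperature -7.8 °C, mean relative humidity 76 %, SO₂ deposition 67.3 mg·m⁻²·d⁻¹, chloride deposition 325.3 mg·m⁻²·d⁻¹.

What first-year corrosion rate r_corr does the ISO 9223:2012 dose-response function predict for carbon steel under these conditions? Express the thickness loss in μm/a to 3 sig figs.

carbon steel: f(T) = +0.150·(T−10) [T≤10 °C] = -2.6700
  sulphur-dioxide contribution → 5.002 μm/a
  chloride contribution → 33.11 μm/a
  ⇒ r_corr(carbon steel) = 38.11 μm/a

r_corr = 38.1 μm/a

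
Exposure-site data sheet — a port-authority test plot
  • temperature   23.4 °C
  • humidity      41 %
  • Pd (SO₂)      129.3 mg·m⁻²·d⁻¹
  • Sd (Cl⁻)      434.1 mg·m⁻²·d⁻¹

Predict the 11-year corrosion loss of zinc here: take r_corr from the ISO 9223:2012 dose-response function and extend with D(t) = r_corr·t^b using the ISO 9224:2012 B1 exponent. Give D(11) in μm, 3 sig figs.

zinc: temperature factor f = -0.071·(13.4) = -0.9514
  Pd branch = 0.0129·Pd^0.44·e^(0.046·RH+f) = 0.279 μm/a
  Sd branch = 0.0175·Sd^0.57·e^(0.008·RH+0.085·T) = 5.659 μm/a
  sum: 0.279 + 5.659 → r_corr = 5.938 μm/a
Long-term exponent b (ISO 9224 Table 2, B1) = 0.813
  D(11) = 5.938 × 11^0.813 = 5.938 × 7.025 = 41.71 μm

D(11) = 41.7 μm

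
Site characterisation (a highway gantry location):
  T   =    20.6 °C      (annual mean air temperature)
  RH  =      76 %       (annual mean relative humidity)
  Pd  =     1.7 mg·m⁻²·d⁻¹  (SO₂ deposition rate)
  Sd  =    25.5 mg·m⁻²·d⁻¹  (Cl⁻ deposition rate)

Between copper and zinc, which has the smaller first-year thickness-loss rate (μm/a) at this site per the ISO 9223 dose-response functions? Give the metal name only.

copper: T>10 °C ⇒ hinge -0.080·(20.6−10) = -0.8480
  sulphur-dioxide contribution → 0.2308 μm/a
  chloride contribution → 1.04 μm/a
  ⇒ r_corr(copper) = 1.271 μm/a
zinc: f(T) = -0.071·(T−10) [T>10 °C] = -0.7526
  sulphur-dioxide contribution → 0.2532 μm/a
  chloride contribution → 1.173 μm/a
  ⇒ r_corr(zinc) = 1.426 μm/a
Ordering by μm/a: zinc (1.43) > copper (1.27)

copper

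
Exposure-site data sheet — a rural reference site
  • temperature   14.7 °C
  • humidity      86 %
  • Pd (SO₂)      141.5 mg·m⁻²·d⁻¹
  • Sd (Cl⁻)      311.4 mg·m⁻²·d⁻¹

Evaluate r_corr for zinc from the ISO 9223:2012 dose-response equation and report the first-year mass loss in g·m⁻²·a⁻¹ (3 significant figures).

zinc: f(T) = -0.071·(T−10) [T>10 °C] = -0.3337
  sulphur-dioxide contribution → 4.266 μm/a
  chloride contribution → 3.204 μm/a
  total first-year rate 7.47 μm/a
Convert to mass loss: 7.47 μm/a × 7.14 g/cm³ = 53.34 g·m⁻²·a⁻¹

r_corr = 53.3 g·m⁻²·a⁻¹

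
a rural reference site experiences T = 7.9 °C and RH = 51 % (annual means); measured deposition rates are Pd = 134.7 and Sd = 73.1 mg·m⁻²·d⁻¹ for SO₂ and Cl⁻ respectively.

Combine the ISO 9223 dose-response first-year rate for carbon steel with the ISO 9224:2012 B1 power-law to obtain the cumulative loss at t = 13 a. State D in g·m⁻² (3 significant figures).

D(13) = 1.70e+03 g·m⁻²

carbon steel: f(T) = +0.150·(T−10) [T≤10 °C] = -0.3150
  SO₂ term: 1.77·134.7^0.52·exp(0.02·51-0.3150) = 45.86
  Cl⁻ term: 0.102·73.1^0.62·exp(0.033·51+0.04·7.9) = 10.77
  sum: 45.86 + 10.77 → r_corr = 56.63 μm/a
Long-term exponent b (ISO 9224 Table 2, B1) = 0.523
  D(13) = 56.63 × 13^0.523 = 56.63 × 3.825 = 216.6 μm
  Mass loss = 216.6 μm × 7.85 g/cm³ = 1700 g·m⁻²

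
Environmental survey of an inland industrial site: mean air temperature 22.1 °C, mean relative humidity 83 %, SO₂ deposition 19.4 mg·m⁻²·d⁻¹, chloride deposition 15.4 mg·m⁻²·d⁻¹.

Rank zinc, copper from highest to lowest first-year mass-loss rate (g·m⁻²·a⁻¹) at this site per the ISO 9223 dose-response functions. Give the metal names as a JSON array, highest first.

zinc: T>10 °C ⇒ hinge -0.071·(22.1−10) = -0.8591
  Pd branch = 0.0129·Pd^0.44·e^(0.046·RH+f) = 0.9168 μm/a
  Sd branch = 0.0175·Sd^0.57·e^(0.008·RH+0.085·T) = 1.057 μm/a
  sum: 0.9168 + 1.057 → r_corr = 1.974 μm/a
  mass loss = 1.974 μm/a × 7.14 g/cm³ = 14.09 g·m⁻²·a⁻¹
copper: f(T) = -0.080·(T−10) [T>10 °C] = -0.9680
  Pd branch = 0.0053·Pd^0.26·e^(0.059·RH+f) = 0.5827 μm/a
  Sd branch = 0.01025·Sd^0.27·e^(0.036·RH+0.049·T) = 1.257 μm/a
  r_corr = 0.5827 + 1.257 = 1.84 μm/a
  mass loss = 1.84 μm/a × 8.96 g/cm³ = 16.48 g·m⁻²·a⁻¹
Ordering by g·m⁻²·a⁻¹: copper (16.5) > zinc (14.1)

["copper", "zinc"]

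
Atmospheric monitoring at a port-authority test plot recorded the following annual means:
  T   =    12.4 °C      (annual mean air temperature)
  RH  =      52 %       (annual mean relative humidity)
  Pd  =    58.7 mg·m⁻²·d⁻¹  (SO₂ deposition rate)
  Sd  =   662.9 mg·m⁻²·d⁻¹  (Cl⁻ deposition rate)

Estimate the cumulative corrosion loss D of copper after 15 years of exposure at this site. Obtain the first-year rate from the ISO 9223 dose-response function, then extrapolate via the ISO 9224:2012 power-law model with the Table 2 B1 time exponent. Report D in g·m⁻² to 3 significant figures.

copper: f(T) = -0.080·(T−10) [T>10 °C] = -0.1920
  Pd branch = 0.0053·Pd^0.26·e^(0.059·RH+f) = 0.2711 μm/a
  Sd branch = 0.01025·Sd^0.27·e^(0.036·RH+0.049·T) = 0.707 μm/a
  sum: 0.2711 + 0.707 → r_corr = 0.9781 μm/a
Long-term exponent b (ISO 9224 Table 2, B1) = 0.667
  D(15) = 0.9781 × 15^0.667 = 0.9781 × 6.088 = 5.954 μm
  Mass loss = 5.954 μm × 8.96 g/cm³ = 53.35 g·m⁻²

D(15) = 53.3 g·m⁻²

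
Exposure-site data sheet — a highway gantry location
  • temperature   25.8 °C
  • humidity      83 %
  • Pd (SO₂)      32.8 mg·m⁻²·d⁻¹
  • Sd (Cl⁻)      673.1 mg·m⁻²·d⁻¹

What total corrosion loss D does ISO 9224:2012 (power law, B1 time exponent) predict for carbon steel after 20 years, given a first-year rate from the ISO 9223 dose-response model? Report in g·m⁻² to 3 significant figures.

D(20) = 1.04e+04 g·m⁻²

carbon steel: temperature factor f = -0.054·(15.8) = -0.8532
  SO₂ term: 1.77·32.8^0.52·exp(0.02·83-0.8532) = 24.36
  Sd branch = 0.102·Sd^0.62·e^(0.033·RH+0.04·T) = 251 μm/a
  r_corr = 24.36 + 251 = 275.4 μm/a
ISO 9224: D(t) = r_corr · t^b with b = 0.523 (carbon steel, B1)
  D(20) = 275.4 × 20^0.523 = 275.4 × 4.791 = 1319 μm
  Mass loss = 1319 μm × 7.85 g/cm³ = 1.036e+04 g·m⁻²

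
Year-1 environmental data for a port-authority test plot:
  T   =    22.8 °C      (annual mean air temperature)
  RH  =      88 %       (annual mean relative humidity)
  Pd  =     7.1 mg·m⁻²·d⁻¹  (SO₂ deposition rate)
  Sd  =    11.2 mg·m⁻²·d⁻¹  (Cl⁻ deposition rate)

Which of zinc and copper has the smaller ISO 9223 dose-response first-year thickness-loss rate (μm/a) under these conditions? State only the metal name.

zinc

zinc: temperature factor f = -0.071·(12.8) = -0.9088
  sulphur-dioxide contribution → 0.7055 μm/a
  chloride contribution → 0.9739 μm/a
  ⇒ r_corr(zinc) = 1.679 μm/a
copper: f(T) = -0.080·(T−10) [T>10 °C] = -1.0240
  sulphur-dioxide contribution → 0.5698 μm/a
  chloride contribution → 1.429 μm/a
  ⇒ r_corr(copper) = 1.999 μm/a
Ordering by μm/a: copper (2) > zinc (1.68)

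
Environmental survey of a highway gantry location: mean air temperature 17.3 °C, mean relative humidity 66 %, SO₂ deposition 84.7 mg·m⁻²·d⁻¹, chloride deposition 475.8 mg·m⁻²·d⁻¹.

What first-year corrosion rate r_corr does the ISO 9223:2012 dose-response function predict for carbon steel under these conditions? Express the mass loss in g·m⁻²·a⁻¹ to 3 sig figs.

r_corr = 998 g·m⁻²·a⁻¹

carbon steel: f(T) = -0.054·(T−10) [T>10 °C] = -0.3942
  Pd branch = 1.77·Pd^0.52·e^(0.02·RH+f) = 44.93 μm/a
  Cl⁻ term: 0.102·475.8^0.62·exp(0.033·66+0.04·17.3) = 82.23
  r_corr = 44.93 + 82.23 = 127.2 μm/a
Convert to mass loss: 127.2 μm/a × 7.85 g/cm³ = 998.2 g·m⁻²·a⁻¹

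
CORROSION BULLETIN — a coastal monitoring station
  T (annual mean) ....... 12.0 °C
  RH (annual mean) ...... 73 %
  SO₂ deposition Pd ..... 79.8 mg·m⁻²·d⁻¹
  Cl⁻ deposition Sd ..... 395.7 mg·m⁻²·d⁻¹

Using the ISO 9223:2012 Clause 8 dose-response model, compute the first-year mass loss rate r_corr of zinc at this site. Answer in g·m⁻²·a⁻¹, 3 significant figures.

zinc: T>10 °C ⇒ hinge -0.071·(12.0−10) = -0.1420
  sulphur-dioxide contribution → 2.209 μm/a
  chloride contribution → 2.631 μm/a
  total first-year rate 4.84 μm/a
Convert to mass loss: 4.84 μm/a × 7.14 g/cm³ = 34.56 g·m⁻²·a⁻¹

r_corr = 34.6 g·m⁻²·a⁻¹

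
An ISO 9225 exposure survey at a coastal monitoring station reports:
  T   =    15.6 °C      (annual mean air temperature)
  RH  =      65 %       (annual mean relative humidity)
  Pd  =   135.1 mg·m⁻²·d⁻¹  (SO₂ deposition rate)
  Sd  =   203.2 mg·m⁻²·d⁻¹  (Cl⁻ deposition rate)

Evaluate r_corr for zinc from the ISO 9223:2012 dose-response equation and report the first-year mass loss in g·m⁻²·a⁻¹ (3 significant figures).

r_corr = 27.0 g·m⁻²·a⁻¹

zinc: temperature factor f = -0.071·(5.6) = -0.3976
  SO₂ term: 0.0129·135.1^0.44·exp(0.046·65-0.3976) = 1.493
  Cl⁻ term: 0.0175·203.2^0.57·exp(0.008·65+0.085·15.6) = 2.292
  r_corr = 1.493 + 2.292 = 3.785 μm/a
Convert to mass loss: 3.785 μm/a × 7.14 g/cm³ = 27.02 g·m⁻²·a⁻¹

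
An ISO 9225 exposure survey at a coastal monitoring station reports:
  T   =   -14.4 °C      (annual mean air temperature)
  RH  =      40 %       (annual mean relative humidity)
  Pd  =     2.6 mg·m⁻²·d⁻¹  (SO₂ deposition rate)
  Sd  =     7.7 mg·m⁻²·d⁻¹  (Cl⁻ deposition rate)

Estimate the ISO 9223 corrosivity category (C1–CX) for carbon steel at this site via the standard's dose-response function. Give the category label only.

carbon steel: temperature factor f = +0.150·(-24.4) = -3.6600
  Pd branch = 1.77·Pd^0.52·e^(0.02·RH+f) = 0.1666 μm/a
  Sd branch = 0.102·Sd^0.62·e^(0.033·RH+0.04·T) = 0.7609 μm/a
  sum: 0.1666 + 0.7609 → r_corr = 0.9275 μm/a
0.928 μm/a falls in (0, 1.3] for carbon steel → category C1

C1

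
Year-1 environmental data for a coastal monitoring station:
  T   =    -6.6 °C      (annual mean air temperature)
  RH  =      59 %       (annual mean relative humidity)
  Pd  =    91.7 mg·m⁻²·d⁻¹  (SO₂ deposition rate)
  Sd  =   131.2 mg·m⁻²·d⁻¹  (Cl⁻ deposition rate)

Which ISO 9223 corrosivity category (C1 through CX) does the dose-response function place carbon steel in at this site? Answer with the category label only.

carbon steel: T≤10 °C ⇒ hinge +0.150·(-6.6−10) = -2.4900
  SO₂ term: 1.77·91.7^0.52·exp(0.02·59-2.4900) = 5.006
  Cl⁻ term: 0.102·131.2^0.62·exp(0.033·59+0.04·-6.6) = 11.29
  r_corr = 5.006 + 11.29 = 16.29 μm/a
ISO 9223 Table 2 (carbon steel): 1.3 < 16.3 ≤ 25 μm/a ⇒ C2

C2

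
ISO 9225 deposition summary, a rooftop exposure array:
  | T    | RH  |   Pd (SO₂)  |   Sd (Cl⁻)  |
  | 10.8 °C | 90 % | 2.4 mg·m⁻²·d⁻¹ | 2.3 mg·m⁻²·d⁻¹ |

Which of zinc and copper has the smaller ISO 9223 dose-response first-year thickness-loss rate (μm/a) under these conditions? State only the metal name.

zinc: T>10 °C ⇒ hinge -0.071·(10.8−10) = -0.0568
  sulphur-dioxide contribution → 1.125 μm/a
  chloride contribution → 0.1447 μm/a
  total first-year rate 1.27 μm/a
copper: T>10 °C ⇒ hinge -0.080·(10.8−10) = -0.0640
  sulphur-dioxide contribution → 1.263 μm/a
  chloride contribution → 0.5563 μm/a
  ⇒ r_corr(copper) = 1.819 μm/a
Ordering by μm/a: copper (1.82) > zinc (1.27)

zinc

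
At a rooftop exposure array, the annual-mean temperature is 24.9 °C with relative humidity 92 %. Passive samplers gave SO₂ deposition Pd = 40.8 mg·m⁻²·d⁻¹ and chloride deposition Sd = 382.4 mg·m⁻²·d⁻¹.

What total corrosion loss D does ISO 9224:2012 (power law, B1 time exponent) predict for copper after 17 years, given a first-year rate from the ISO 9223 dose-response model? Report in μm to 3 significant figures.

copper: temperature factor f = -0.080·(14.9) = -1.1920
  sulphur-dioxide contribution → 0.961 μm/a
  chloride contribution → 4.745 μm/a
  ⇒ r_corr(copper) = 5.706 μm/a
Long-term exponent b (ISO 9224 Table 2, B1) = 0.667
  D(17) = 5.706 × 17^0.667 = 5.706 × 6.618 = 37.76 μm

D(17) = 37.8 μm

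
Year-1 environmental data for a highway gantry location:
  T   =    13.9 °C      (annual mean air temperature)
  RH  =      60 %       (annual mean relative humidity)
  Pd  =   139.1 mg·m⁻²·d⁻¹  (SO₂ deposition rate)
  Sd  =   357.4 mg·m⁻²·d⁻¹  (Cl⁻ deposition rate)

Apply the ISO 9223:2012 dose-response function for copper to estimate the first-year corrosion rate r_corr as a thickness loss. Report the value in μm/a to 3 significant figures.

r_corr = 1.34 μm/a

copper: temperature factor f = -0.080·(3.9) = -0.3120
  SO₂ term: 0.0053·139.1^0.26·exp(0.059·60-0.3120) = 0.4824
  Cl⁻ term: 0.01025·357.4^0.27·exp(0.036·60+0.049·13.9) = 0.8589
  r_corr = 0.4824 + 0.8589 = 1.341 μm/a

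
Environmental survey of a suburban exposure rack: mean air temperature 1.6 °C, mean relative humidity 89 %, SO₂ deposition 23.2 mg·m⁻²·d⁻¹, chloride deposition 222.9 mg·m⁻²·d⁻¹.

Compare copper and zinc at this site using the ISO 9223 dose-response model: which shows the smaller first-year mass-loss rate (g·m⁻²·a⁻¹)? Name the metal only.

copper: f(T) = +0.126·(T−10) [T≤10 °C] = -1.0584
  Pd branch = 0.0053·Pd^0.26·e^(0.059·RH+f) = 0.7946 μm/a
  Cl⁻ term: 0.01025·222.9^0.27·exp(0.036·89+0.049·1.6) = 1.176
  r_corr = 0.7946 + 1.176 = 1.97 μm/a
  mass loss = 1.97 μm/a × 8.96 g/cm³ = 17.65 g·m⁻²·a⁻¹
zinc: f(T) = +0.038·(T−10) [T≤10 °C] = -0.3192
  SO₂ term: 0.0129·23.2^0.44·exp(0.046·89-0.3192) = 2.243
  Sd branch = 0.0175·Sd^0.57·e^(0.008·RH+0.085·T) = 0.8907 μm/a
  r_corr = 2.243 + 0.8907 = 3.133 μm/a
  mass loss = 3.133 μm/a × 7.14 g/cm³ = 22.37 g·m⁻²·a⁻¹
Ordering by g·m⁻²·a⁻¹: zinc (22.4) > copper (17.7)

copper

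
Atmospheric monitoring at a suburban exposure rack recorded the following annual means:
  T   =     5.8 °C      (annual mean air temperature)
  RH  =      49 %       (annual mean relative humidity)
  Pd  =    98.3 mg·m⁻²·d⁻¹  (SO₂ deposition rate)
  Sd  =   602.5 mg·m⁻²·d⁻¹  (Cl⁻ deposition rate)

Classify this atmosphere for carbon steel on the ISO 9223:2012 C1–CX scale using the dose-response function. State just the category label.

C4

carbon steel: f(T) = +0.150·(T−10) [T≤10 °C] = -0.6300
  Pd branch = 1.77·Pd^0.52·e^(0.02·RH+f) = 27.3 μm/a
  Sd branch = 0.102·Sd^0.62·e^(0.033·RH+0.04·T) = 34.29 μm/a
  r_corr = 27.3 + 34.29 = 61.59 μm/a
Category bounds: 50…80 μm/a bracket r_corr ⇒ C4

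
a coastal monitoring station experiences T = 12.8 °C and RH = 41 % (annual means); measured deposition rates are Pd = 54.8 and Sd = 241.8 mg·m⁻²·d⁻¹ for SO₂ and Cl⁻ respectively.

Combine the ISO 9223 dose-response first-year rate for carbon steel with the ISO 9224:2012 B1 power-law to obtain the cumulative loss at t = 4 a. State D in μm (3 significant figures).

D(4) = 98.1 μm

carbon steel: T>10 °C ⇒ hinge -0.054·(12.8−10) = -0.1512
  sulphur-dioxide contribution → 27.71 μm/a
  chloride contribution → 19.78 μm/a
  ⇒ r_corr(carbon steel) = 47.49 μm/a
ISO 9224: D(t) = r_corr · t^b with b = 0.523 (carbon steel, B1)
  D(4) = 47.49 × 4^0.523 = 47.49 × 2.065 = 98.06 μm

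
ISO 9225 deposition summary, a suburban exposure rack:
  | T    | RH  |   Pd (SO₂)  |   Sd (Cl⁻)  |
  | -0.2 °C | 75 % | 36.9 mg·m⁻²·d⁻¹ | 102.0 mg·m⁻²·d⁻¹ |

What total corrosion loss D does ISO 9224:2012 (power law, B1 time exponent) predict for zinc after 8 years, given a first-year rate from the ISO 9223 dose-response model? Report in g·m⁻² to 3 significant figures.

zinc: f(T) = +0.038·(T−10) [T≤10 °C] = -0.3876
  sulphur-dioxide contribution → 1.349 μm/a
  chloride contribution → 0.4377 μm/a
  total first-year rate 1.787 μm/a
Power-law: D(8) = r_corr · 8^0.813
  D(8) = 1.787 × 8^0.813 = 1.787 × 5.423 = 9.689 μm
  Mass loss = 9.689 μm × 7.14 g/cm³ = 69.18 g·m⁻²

D(8) = 69.2 g·m⁻²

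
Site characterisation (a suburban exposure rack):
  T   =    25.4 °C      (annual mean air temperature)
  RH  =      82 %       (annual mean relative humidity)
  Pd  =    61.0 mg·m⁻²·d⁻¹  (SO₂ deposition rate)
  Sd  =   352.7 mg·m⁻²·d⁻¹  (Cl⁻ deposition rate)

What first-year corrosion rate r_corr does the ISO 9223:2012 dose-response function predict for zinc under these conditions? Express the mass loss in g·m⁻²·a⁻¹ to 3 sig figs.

zinc: temperature factor f = -0.071·(15.4) = -1.0934
  SO₂ term: 0.0129·61.0^0.44·exp(0.046·82-1.0934) = 1.147
  Cl⁻ term: 0.0175·352.7^0.57·exp(0.008·82+0.085·25.4) = 8.272
  sum: 1.147 + 8.272 → r_corr = 9.418 μm/a
Convert to mass loss: 9.418 μm/a × 7.14 g/cm³ = 67.25 g·m⁻²·a⁻¹

r_corr = 67.2 g·m⁻²·a⁻¹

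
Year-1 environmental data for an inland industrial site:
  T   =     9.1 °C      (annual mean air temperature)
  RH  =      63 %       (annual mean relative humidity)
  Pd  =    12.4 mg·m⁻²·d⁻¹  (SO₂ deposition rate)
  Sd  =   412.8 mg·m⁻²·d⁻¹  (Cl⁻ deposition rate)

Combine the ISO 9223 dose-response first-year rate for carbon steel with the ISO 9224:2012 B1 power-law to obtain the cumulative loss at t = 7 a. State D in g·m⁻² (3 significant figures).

carbon steel: f(T) = +0.150·(T−10) [T≤10 °C] = -0.1350
  sulphur-dioxide contribution → 20.19 μm/a
  chloride contribution → 49.13 μm/a
  total first-year rate 69.32 μm/a
Long-term exponent b (ISO 9224 Table 2, B1) = 0.523
  D(7) = 69.32 × 7^0.523 = 69.32 × 2.767 = 191.8 μm
  Mass loss = 191.8 μm × 7.85 g/cm³ = 1506 g·m⁻²

D(7) = 1.51e+03 g·m⁻²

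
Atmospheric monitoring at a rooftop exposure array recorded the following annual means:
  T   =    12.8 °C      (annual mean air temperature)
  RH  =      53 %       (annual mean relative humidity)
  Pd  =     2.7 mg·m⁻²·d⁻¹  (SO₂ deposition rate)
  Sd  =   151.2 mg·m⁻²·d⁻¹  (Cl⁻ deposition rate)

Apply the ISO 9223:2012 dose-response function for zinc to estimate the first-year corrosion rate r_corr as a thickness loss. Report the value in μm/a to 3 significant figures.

r_corr = 1.57 μm/a

zinc: f(T) = -0.071·(T−10) [T>10 °C] = -0.1988
  sulphur-dioxide contribution → 0.1874 μm/a
  chloride contribution → 1.387 μm/a
  ⇒ r_corr(zinc) = 1.574 μm/a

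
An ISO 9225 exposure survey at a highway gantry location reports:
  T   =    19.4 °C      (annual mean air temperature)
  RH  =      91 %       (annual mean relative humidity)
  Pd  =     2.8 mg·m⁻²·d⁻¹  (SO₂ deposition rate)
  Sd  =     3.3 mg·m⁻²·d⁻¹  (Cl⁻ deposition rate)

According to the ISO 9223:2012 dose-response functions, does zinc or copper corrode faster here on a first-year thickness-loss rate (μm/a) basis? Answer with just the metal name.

copper

zinc: T>10 °C ⇒ hinge -0.071·(19.4−10) = -0.6674
  SO₂ term: 0.0129·2.8^0.44·exp(0.046·91-0.6674) = 0.6846
  Sd branch = 0.0175·Sd^0.57·e^(0.008·RH+0.085·T) = 0.3723 μm/a
  sum: 0.6846 + 0.3723 → r_corr = 1.057 μm/a
copper: T>10 °C ⇒ hinge -0.080·(19.4−10) = -0.7520
  SO₂ term: 0.0053·2.8^0.26·exp(0.059·91-0.7520) = 0.7009
  Cl⁻ term: 0.01025·3.3^0.27·exp(0.036·91+0.049·19.4) = 0.969
  sum: 0.7009 + 0.969 → r_corr = 1.67 μm/a
Ordering by μm/a: copper (1.67) > zinc (1.06)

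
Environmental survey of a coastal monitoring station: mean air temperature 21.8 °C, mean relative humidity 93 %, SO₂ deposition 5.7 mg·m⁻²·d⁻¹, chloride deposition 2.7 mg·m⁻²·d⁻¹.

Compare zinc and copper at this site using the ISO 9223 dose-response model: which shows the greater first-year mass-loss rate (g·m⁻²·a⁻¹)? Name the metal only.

copper

zinc: temperature factor f = -0.071·(11.8) = -0.8378
  SO₂ term: 0.0129·5.7^0.44·exp(0.046·93-0.8378) = 0.8654
  Cl⁻ term: 0.0175·2.7^0.57·exp(0.008·93+0.085·21.8) = 0.4138
  r_corr = 0.8654 + 0.4138 = 1.279 μm/a
  mass loss = 1.279 μm/a × 7.14 g/cm³ = 9.134 g·m⁻²·a⁻¹
copper: f(T) = -0.080·(T−10) [T>10 °C] = -0.9440
  Pd branch = 0.0053·Pd^0.26·e^(0.059·RH+f) = 0.7831 μm/a
  Sd branch = 0.01025·Sd^0.27·e^(0.036·RH+0.049·T) = 1.109 μm/a
  sum: 0.7831 + 1.109 → r_corr = 1.893 μm/a
  mass loss = 1.893 μm/a × 8.96 g/cm³ = 16.96 g·m⁻²·a⁻¹
Ordering by g·m⁻²·a⁻¹: copper (17) > zinc (9.13)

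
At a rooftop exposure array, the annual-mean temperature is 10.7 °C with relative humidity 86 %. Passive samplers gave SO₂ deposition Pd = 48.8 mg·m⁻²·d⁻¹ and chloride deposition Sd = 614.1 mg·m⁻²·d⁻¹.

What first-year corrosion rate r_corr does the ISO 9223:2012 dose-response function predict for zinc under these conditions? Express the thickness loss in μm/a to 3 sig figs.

zinc: temperature factor f = -0.071·(0.7) = -0.0497
  sulphur-dioxide contribution → 3.548 μm/a
  chloride contribution → 3.358 μm/a
  ⇒ r_corr(zinc) = 6.906 μm/a

r_corr = 6.91 μm/a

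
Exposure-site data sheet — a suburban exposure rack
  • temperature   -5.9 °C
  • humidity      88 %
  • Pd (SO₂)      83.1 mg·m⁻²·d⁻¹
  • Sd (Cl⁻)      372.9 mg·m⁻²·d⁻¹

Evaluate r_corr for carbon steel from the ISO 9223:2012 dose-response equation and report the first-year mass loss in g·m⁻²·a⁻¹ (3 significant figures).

carbon steel: temperature factor f = +0.150·(-15.9) = -2.3850
  sulphur-dioxide contribution → 9.435 μm/a
  chloride contribution → 57.77 μm/a
  ⇒ r_corr(carbon steel) = 67.2 μm/a
Convert to mass loss: 67.2 μm/a × 7.85 g/cm³ = 527.5 g·m⁻²·a⁻¹

r_corr = 528 g·m⁻²·a⁻¹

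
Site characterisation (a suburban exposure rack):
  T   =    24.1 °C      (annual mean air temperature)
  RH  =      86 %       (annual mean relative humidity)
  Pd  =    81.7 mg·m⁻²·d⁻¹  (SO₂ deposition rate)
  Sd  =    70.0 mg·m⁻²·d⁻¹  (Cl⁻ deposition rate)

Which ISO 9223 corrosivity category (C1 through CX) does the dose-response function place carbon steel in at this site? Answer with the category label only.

carbon steel: T>10 °C ⇒ hinge -0.054·(24.1−10) = -0.7614
  sulphur-dioxide contribution → 45.57 μm/a
  chloride contribution → 63.64 μm/a
  total first-year rate 109.2 μm/a
Category bounds: 80…200 μm/a bracket r_corr ⇒ C5

C5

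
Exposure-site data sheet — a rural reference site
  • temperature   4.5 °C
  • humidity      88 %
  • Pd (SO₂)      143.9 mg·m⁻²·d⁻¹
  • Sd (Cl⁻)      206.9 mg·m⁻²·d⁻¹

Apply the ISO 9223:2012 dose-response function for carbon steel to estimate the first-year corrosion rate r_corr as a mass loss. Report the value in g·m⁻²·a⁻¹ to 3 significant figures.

carbon steel: f(T) = +0.150·(T−10) [T≤10 °C] = -0.8250
  SO₂ term: 1.77·143.9^0.52·exp(0.02·88-0.8250) = 59.74
  Sd branch = 0.102·Sd^0.62·e^(0.033·RH+0.04·T) = 60.78 μm/a
  sum: 59.74 + 60.78 → r_corr = 120.5 μm/a
Convert to mass loss: 120.5 μm/a × 7.85 g/cm³ = 946 g·m⁻²·a⁻¹

r_corr = 946 g·m⁻²·a⁻¹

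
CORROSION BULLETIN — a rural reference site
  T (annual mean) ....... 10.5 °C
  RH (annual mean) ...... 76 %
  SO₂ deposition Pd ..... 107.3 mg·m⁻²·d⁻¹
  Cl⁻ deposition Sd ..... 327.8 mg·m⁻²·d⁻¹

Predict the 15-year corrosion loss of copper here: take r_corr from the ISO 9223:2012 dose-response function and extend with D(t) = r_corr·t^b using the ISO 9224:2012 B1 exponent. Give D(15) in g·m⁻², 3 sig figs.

D(15) = 152 g·m⁻²

copper: f(T) = -0.080·(T−10) [T>10 °C] = -0.0400
  Pd branch = 0.0053·Pd^0.26·e^(0.059·RH+f) = 1.521 μm/a
  Sd branch = 0.01025·Sd^0.27·e^(0.036·RH+0.049·T) = 1.264 μm/a
  r_corr = 1.521 + 1.264 = 2.785 μm/a
Long-term exponent b (ISO 9224 Table 2, B1) = 0.667
  D(15) = 2.785 × 15^0.667 = 2.785 × 6.088 = 16.95 μm
  Mass loss = 16.95 μm × 8.96 g/cm³ = 151.9 g·m⁻²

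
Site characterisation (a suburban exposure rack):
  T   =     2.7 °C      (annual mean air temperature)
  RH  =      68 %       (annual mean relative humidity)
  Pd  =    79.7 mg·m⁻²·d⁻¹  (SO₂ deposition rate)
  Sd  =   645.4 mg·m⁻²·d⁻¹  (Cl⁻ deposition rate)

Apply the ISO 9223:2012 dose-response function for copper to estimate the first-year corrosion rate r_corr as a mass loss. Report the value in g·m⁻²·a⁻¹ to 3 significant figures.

r_corr = 10.2 g·m⁻²·a⁻¹

copper: T≤10 °C ⇒ hinge +0.126·(2.7−10) = -0.9198
  Pd branch = 0.0053·Pd^0.26·e^(0.059·RH+f) = 0.3644 μm/a
  Sd branch = 0.01025·Sd^0.27·e^(0.036·RH+0.049·T) = 0.7762 μm/a
  sum: 0.3644 + 0.7762 → r_corr = 1.141 μm/a
Convert to mass loss: 1.141 μm/a × 8.96 g/cm³ = 10.22 g·m⁻²·a⁻¹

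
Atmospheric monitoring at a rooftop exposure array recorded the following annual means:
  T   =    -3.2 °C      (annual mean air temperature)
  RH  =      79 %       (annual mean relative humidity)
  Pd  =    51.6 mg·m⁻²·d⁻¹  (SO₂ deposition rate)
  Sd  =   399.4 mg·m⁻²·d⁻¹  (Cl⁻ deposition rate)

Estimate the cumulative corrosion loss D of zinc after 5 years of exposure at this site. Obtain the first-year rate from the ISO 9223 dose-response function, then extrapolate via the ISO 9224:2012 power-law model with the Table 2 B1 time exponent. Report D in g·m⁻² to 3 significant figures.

D(5) = 64.5 g·m⁻²

zinc: temperature factor f = +0.038·(-13.2) = -0.5016
  SO₂ term: 0.0129·51.6^0.44·exp(0.046·79-0.5016) = 1.677
  Sd branch = 0.0175·Sd^0.57·e^(0.008·RH+0.085·T) = 0.7624 μm/a
  r_corr = 1.677 + 0.7624 = 2.439 μm/a
Power-law: D(5) = r_corr · 5^0.813
  D(5) = 2.439 × 5^0.813 = 2.439 × 3.701 = 9.027 μm
  Mass loss = 9.027 μm × 7.14 g/cm³ = 64.45 g·m⁻²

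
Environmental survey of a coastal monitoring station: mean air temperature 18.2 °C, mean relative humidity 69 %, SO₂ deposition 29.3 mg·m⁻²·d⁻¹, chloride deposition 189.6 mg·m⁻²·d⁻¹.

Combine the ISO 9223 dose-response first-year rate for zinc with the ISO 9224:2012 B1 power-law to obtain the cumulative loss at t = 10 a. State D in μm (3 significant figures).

zinc: f(T) = -0.071·(T−10) [T>10 °C] = -0.5822
  SO₂ term: 0.0129·29.3^0.44·exp(0.046·69-0.5822) = 0.7614
  Sd branch = 0.0175·Sd^0.57·e^(0.008·RH+0.085·T) = 2.838 μm/a
  r_corr = 0.7614 + 2.838 = 3.599 μm/a
Long-term exponent b (ISO 9224 Table 2, B1) = 0.813
  D(10) = 3.599 × 10^0.813 = 3.599 × 6.501 = 23.4 μm

D(10) = 23.4 μm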